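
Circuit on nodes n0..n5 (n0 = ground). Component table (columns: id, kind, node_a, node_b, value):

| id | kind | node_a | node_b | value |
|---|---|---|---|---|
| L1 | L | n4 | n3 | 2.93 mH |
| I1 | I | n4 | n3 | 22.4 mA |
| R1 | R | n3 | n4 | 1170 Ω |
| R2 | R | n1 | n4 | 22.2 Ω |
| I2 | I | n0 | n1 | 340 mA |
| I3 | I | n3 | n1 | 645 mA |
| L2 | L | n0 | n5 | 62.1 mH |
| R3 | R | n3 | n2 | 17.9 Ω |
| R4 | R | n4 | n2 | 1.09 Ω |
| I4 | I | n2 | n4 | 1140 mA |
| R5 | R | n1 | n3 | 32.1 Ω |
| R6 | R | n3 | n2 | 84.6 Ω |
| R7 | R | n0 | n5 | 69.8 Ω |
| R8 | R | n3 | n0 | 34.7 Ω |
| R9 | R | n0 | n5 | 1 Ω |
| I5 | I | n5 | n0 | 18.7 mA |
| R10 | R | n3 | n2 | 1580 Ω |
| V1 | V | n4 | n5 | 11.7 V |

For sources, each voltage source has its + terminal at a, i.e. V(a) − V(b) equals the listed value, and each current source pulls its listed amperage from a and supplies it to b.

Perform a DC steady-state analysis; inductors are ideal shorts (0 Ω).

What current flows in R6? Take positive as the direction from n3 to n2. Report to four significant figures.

0.01367 A

Apply KCL at each of the 5 non-ground nodes and solve the resulting linear system.
Node n1: branches {R2, I2, I3, R5} → V_1 = 24.63
Node n2: branches {R3, R4, I4, R6, R10} → V_2 = 10.54
Node n3: branches {L1, I1, R1, I3, R3, R5, R6, R8, R10} → V_3 = 11.70
Node n4: branches {L1, I1, R1, R2, R4, I4, V1} → V_4 = 11.70
Node n5: branches {L2, R7, R9, I5, V1} → V_5 = 0.000
Source currents: i(L1)=0.6361, i(L2)=0.01588, i(V1)=0.002824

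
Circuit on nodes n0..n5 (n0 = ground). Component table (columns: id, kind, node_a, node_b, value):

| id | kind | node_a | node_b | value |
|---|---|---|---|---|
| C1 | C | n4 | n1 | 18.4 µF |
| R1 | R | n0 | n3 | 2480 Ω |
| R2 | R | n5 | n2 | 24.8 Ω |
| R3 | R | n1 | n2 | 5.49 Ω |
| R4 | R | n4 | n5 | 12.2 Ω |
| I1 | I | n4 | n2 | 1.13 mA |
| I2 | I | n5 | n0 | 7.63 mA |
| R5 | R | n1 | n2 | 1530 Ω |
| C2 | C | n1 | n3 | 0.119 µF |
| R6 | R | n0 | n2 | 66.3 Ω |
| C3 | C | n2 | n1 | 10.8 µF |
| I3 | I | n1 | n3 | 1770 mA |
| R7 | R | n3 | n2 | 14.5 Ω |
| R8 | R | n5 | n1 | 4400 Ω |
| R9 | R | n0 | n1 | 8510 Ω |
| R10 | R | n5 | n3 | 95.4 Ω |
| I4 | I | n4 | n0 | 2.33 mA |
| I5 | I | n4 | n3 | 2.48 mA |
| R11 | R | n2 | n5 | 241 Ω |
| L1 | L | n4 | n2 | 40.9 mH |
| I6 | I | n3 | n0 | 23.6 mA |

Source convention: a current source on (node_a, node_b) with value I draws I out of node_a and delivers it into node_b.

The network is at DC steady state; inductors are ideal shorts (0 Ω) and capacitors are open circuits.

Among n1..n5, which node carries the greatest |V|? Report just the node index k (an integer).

3

MNA unknowns: 5 node voltages V₁..V_5 plus 1 source current (L1)
C1: Y=0.000 on G[4,1]
R1: Y=0.0004032 on G[0,3]
R2: Y=0.04032 on G[5,2]
R3: Y=0.1821 on G[1,2]
R4: Y=0.08197 on G[4,5]
I1: z[4]−=0.00113, z[2]+=0.00113
I2: z[5]−=0.00763, z[0]+=0.00763
R5: Y=0.0006536 on G[1,2]
C2: Y=0.000 on G[1,3]
R6: Y=0.01508 on G[0,2]
C3: Y=0.000 on G[2,1]
I3: z[1]−=1.77, z[3]+=1.77
R7: Y=0.06897 on G[3,2]
R8: Y=0.0002273 on G[5,1]
R9: Y=0.0001175 on G[0,1]
R10: Y=0.01048 on G[5,3]
I4: z[4]−=0.00233, z[0]+=0.00233
I5: z[4]−=0.00248, z[3]+=0.00248
R11: Y=0.004149 on G[2,5]
L1: row V4−V2=0, i_L1 at 4,2
I6: z[3]−=0.0236, z[0]+=0.0236
solve → V1=-12.31, V2=-2.650, V3=19.48, V4=-2.650, V5=-1.030
aux → i_L1=0.1268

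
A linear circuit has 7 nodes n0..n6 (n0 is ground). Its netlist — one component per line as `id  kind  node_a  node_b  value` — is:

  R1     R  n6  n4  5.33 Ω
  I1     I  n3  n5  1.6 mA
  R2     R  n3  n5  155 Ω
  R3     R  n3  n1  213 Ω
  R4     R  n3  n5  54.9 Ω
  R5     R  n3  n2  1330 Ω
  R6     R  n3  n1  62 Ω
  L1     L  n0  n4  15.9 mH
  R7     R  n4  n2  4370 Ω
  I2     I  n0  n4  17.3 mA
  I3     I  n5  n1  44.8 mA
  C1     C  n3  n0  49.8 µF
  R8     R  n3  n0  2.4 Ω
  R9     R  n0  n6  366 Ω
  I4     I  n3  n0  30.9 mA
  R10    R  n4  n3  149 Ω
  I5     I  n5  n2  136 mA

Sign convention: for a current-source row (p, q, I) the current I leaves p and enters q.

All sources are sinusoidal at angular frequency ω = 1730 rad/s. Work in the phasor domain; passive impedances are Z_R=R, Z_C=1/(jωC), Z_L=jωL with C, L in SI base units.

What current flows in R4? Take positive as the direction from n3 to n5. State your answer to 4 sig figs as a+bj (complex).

0.1323+0.000j A

MNA unknowns: 6 node voltages V₁..V_6
R1: Y=0.1876+0.000j on G[6,4]
I1: z[3]−=0.0016, z[5]+=0.0016
R2: Y=0.006452+0.000j on G[3,5]
R3: Y=0.004695+0.000j on G[3,1]
R4: Y=0.01821+0.000j on G[3,5]
R5: Y=0.0007519+0.000j on G[3,2]
R6: Y=0.01613+0.000j on G[3,1]
L1: Y=0.000-0.03635j on G[0,4]
R7: Y=0.0002288+0.000j on G[4,2]
I2: z[0]−=0.0173, z[4]+=0.0173
I3: z[5]−=0.0448, z[1]+=0.0448
C1: Y=0.000+0.08615j on G[3,0]
R8: Y=0.4167+0.000j on G[3,0]
R9: Y=0.002732+0.000j on G[0,6]
I4: z[3]−=0.0309, z[0]+=0.0309
R10: Y=0.006711+0.000j on G[4,3]
I5: z[5]−=0.136, z[2]+=0.136
solve → V1=2.018+0.04723j, V2=138.6+0.3255j, V3=-0.1331+0.04723j, V4=0.3178+1.240j, V5=-7.398+0.04723j, V6=0.3132+1.222j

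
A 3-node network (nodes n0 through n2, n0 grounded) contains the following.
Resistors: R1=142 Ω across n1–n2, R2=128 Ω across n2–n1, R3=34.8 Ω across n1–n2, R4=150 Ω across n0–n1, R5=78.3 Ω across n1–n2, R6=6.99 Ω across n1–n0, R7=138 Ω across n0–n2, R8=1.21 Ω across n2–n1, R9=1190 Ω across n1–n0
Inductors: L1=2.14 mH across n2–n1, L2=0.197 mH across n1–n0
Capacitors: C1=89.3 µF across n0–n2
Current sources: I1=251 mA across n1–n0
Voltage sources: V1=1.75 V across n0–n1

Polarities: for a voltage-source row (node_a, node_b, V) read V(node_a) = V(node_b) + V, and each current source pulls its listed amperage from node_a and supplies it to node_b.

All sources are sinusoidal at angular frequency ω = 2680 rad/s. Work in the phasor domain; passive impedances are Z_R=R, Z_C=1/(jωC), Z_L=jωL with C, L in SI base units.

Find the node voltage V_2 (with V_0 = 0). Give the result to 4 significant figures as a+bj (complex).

Element admittances at ω=2680 rad/s:
  Y(R1) = 0.007042+0.000j S between n1,n2
  Y(R2) = 0.007812+0.000j S between n2,n1
  Y(R3) = 0.02874+0.000j S between n1,n2
  Y(L1) = 0.000-0.1744j S between n2,n1
  Y(R4) = 0.006667+0.000j S between n0,n1
  Y(L2) = 0.000-1.894j S between n1,n0
  Y(C1) = 0.000+0.2393j S between n0,n2
  Y(R5) = 0.01277+0.000j S between n1,n2
  Y(R6) = 0.1431+0.000j S between n1,n0
  Y(R7) = 0.007246+0.000j S between n0,n2
  Y(R8) = 0.8264+0.000j S between n2,n1
  I1: injects 0.251 A into n0 (from n1)
  Y(R9) = 0.0008403+0.000j S between n1,n0
  V1: constraint V(n0)−V(n1) = 1.75
Assemble and solve the 3×3 MNA system:
  V(n1)=-1.750+0.000j  V(n2)=-1.702+0.4670j
  i(V1)=-0.1366+2.911j

-1.702+0.4670j V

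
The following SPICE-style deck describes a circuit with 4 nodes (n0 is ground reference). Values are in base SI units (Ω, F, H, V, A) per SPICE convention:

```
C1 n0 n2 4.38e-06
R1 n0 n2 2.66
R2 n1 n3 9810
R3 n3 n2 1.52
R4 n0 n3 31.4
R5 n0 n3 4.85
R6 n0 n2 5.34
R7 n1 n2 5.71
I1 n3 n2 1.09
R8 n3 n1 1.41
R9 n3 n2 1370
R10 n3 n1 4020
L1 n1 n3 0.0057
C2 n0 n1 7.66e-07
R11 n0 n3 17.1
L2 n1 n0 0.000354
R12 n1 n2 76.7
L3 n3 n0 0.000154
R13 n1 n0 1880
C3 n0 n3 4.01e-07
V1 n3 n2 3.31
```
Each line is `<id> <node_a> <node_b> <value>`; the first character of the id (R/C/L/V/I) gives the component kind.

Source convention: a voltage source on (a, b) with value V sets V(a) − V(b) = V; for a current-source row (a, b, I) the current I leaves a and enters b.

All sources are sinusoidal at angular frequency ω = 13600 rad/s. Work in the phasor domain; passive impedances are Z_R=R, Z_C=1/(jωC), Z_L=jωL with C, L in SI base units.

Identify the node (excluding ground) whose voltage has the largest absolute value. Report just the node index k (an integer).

Element admittances at ω=13600 rad/s:
  Y(C1) = 0.000+0.05957j S between n0,n2
  Y(R1) = 0.3759+0.000j S between n0,n2
  Y(R2) = 0.0001019+0.000j S between n1,n3
  Y(R3) = 0.6579+0.000j S between n3,n2
  Y(R4) = 0.03185+0.000j S between n0,n3
  Y(R5) = 0.2062+0.000j S between n0,n3
  Y(R6) = 0.1873+0.000j S between n0,n2
  Y(R7) = 0.1751+0.000j S between n1,n2
  I1: injects 1.09 A into n2 (from n3)
  Y(R8) = 0.7092+0.000j S between n3,n1
  Y(R9) = 0.0007299+0.000j S between n3,n2
  Y(R10) = 0.0002488+0.000j S between n3,n1
  Y(L1) = 0.000-0.01290j S between n1,n3
  Y(C2) = 0.000+0.01042j S between n0,n1
  Y(R11) = 0.05848+0.000j S between n0,n3
  Y(L2) = 0.000-0.2077j S between n1,n0
  Y(R12) = 0.01304+0.000j S between n1,n2
  Y(L3) = 0.000-0.4775j S between n3,n0
  Y(R13) = 0.0005319+0.000j S between n1,n0
  Y(C3) = 0.000+0.005454j S between n0,n3
  V1: constraint V(n3)−V(n2) = 3.31
Assemble and solve the 4×4 MNA system:
  V(n1)=0.4823+1.114j  V(n2)=-1.888+1.022j  V(n3)=1.422+1.022j
  i(V1)=-4.840+0.4457j

2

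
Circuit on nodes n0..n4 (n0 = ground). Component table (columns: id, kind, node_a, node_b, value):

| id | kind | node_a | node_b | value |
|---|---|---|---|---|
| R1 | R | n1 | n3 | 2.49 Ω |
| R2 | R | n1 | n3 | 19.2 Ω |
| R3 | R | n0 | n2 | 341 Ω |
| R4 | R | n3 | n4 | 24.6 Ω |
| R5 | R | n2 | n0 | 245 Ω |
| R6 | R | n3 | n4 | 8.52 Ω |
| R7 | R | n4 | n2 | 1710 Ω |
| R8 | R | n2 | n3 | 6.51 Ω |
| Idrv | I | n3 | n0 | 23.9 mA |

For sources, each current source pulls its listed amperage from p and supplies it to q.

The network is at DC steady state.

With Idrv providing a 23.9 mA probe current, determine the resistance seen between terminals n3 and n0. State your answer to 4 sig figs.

MNA unknowns: 4 node voltages V₁..V_4
R1: Y=0.4016 on G[1,3]
R2: Y=0.05208 on G[1,3]
R3: Y=0.002933 on G[0,2]
R4: Y=0.04065 on G[3,4]
R5: Y=0.004082 on G[2,0]
R6: Y=0.1174 on G[3,4]
R7: Y=0.0005848 on G[4,2]
R8: Y=0.1536 on G[2,3]
Idrv: z[3]−=0.0239, z[0]+=0.0239
solve → V1=-3.562, V2=-3.407, V3=-3.562, V4=-3.562

R_eq = 149.1 Ω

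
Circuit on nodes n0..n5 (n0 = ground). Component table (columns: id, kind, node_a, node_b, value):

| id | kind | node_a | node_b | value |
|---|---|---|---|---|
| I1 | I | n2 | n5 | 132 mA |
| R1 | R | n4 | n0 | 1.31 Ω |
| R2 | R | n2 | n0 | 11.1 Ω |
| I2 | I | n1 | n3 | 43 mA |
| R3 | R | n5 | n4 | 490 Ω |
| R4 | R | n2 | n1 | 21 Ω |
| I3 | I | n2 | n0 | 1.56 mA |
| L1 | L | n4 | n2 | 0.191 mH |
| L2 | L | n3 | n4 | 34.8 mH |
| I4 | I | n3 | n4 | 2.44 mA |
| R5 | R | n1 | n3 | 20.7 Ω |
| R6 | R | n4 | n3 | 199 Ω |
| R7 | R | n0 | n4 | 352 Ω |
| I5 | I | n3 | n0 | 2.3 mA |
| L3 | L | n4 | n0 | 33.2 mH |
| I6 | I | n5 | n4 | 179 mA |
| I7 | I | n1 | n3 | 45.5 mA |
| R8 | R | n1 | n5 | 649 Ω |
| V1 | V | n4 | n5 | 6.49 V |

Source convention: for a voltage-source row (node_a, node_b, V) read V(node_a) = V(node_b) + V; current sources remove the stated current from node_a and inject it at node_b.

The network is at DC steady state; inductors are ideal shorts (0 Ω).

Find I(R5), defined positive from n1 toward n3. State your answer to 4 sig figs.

Apply KCL at each of the 5 non-ground nodes and solve the resulting linear system.
Node n1: branches {I2, R4, R5, I7, R8} → V_1 = -1.011
Node n2: branches {I1, R2, R4, I3, L1} → V_2 = 0.000
Node n3: branches {I2, L2, I4, R5, R6, I5, I7} → V_3 = 0.000
Node n4: branches {R1, R3, L1, L2, I4, R6, R7, L3, I6, V1} → V_4 = 0.000
Node n5: branches {I1, R3, I6, R8, V1} → V_5 = -6.490
Source currents: i(L1)=0.1817, i(L2)=0.03494, i(L3)=-0.003860, i(V1)=0.02531

-0.04882 A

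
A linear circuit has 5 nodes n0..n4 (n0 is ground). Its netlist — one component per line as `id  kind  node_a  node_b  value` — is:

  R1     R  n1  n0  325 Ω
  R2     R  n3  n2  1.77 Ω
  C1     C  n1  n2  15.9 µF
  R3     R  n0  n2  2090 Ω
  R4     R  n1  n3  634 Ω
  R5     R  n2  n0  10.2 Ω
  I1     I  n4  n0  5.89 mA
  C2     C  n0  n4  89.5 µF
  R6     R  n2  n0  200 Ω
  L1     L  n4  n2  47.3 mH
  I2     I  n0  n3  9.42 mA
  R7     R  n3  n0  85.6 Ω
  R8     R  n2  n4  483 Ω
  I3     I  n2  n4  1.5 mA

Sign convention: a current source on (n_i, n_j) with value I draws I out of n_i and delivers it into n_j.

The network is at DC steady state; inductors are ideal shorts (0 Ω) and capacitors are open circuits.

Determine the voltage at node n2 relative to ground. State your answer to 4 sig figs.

MNA unknowns: 4 node voltages V₁..V_4 plus 1 source current (L1)
R1: Y=0.003077 on G[1,0]
R2: Y=0.5650 on G[3,2]
C1: Y=0.000 on G[1,2]
R3: Y=0.0004785 on G[0,2]
R4: Y=0.001577 on G[1,3]
R5: Y=0.09804 on G[2,0]
I1: z[4]−=0.00589, z[0]+=0.00589
C2: Y=0.000 on G[0,4]
R6: Y=0.005000 on G[2,0]
L1: row V4−V2=0, i_L1 at 4,2
I2: z[0]−=0.00942, z[3]+=0.00942
R7: Y=0.01168 on G[3,0]
R8: Y=0.002070 on G[2,4]
I3: z[2]−=0.0015, z[4]+=0.0015
solve → V1=0.01502, V2=0.02865, V3=0.04433, V4=0.02865
aux → i_L1=-0.004390

0.02865 V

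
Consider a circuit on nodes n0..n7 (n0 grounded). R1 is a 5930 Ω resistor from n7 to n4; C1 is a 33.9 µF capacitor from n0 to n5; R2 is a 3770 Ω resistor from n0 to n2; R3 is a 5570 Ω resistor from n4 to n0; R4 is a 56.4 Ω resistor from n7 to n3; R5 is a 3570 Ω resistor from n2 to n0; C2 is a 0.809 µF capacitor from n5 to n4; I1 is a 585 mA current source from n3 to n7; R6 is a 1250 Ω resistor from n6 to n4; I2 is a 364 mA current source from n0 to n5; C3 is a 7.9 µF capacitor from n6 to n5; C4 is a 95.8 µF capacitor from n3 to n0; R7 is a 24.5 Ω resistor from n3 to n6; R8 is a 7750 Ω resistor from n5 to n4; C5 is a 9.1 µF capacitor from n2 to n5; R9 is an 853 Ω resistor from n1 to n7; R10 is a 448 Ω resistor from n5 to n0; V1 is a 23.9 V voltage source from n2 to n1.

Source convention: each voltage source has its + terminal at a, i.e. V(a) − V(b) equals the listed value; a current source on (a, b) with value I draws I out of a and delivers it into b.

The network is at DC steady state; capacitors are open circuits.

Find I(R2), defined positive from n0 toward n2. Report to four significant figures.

MNA unknowns: 7 node voltages V₁..V_7 plus 1 source current (V1)
R1: Y=0.0001686 on G[7,4]
C1: Y=0.000 on G[0,5]
R2: Y=0.0002653 on G[0,2]
R3: Y=0.0001795 on G[4,0]
R4: Y=0.01773 on G[7,3]
R5: Y=0.0002801 on G[2,0]
C2: Y=0.000 on G[5,4]
I1: z[3]−=0.585, z[7]+=0.585
R6: Y=0.0008000 on G[6,4]
I2: z[0]−=0.364, z[5]+=0.364
C3: Y=0.000 on G[6,5]
C4: Y=0.000 on G[3,0]
R7: Y=0.04082 on G[3,6]
R8: Y=0.0001290 on G[5,4]
C5: Y=0.000 on G[2,5]
R9: Y=0.001172 on G[1,7]
R10: Y=0.002232 on G[5,0]
V1: row V2−V1=23.9, i_V1 at 2,1
solve → V1=6.311, V2=30.21, V3=-11.61, V4=11.33, V5=154.8, V6=-11.17, V7=20.37
aux → i_V1=-0.01648

-0.008014 A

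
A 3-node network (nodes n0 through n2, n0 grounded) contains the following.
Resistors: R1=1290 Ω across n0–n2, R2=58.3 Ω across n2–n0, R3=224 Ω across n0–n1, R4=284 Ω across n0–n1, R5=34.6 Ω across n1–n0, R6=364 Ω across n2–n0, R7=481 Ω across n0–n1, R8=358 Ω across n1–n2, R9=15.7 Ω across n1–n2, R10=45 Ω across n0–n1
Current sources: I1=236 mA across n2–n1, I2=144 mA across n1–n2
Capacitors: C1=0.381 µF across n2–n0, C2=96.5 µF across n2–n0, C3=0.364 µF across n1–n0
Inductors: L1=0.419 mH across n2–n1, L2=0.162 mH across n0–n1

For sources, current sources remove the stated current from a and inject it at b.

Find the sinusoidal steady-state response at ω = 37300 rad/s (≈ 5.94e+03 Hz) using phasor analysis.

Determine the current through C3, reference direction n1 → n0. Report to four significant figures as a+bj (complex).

Apply KCL at each of the 2 non-ground nodes and solve the resulting linear system.
Node n1: branches {I1, R3, R4, R5, L1, R7, R8, R9, L2, R10, C3, I2} → V_1 = 0.1859+0.3219j
Node n2: branches {R1, R2, I1, C1, C2, L1, R6, R8, R9, I2} → V_2 = 0.002268+0.01669j

-0.004370+0.002524j A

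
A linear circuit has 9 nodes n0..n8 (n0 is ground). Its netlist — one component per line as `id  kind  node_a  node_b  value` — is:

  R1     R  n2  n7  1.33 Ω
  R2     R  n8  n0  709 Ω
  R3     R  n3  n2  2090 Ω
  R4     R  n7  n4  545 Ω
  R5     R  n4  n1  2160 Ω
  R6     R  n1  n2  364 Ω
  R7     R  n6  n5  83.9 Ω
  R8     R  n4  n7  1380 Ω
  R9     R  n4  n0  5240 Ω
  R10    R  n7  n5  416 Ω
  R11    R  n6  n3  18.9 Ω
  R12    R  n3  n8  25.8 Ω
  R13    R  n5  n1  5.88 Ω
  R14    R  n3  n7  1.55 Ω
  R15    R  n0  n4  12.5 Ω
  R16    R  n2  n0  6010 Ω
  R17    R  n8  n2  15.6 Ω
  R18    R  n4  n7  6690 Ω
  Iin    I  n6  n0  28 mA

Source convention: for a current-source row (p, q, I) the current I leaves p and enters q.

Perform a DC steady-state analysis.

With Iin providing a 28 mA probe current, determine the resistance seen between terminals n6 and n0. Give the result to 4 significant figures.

R_eq = 233.9 Ω

MNA unknowns: 8 node voltages V₁..V_8
R1: Y=0.7519 on G[2,7]
R2: Y=0.001410 on G[8,0]
R3: Y=0.0004785 on G[3,2]
R4: Y=0.001835 on G[7,4]
R5: Y=0.0004630 on G[4,1]
R6: Y=0.002747 on G[1,2]
R7: Y=0.01192 on G[6,5]
R8: Y=0.0007246 on G[4,7]
R9: Y=0.0001908 on G[4,0]
R10: Y=0.002404 on G[7,5]
R11: Y=0.05291 on G[6,3]
R12: Y=0.03876 on G[3,8]
R13: Y=0.1701 on G[5,1]
R14: Y=0.6452 on G[3,7]
R15: Y=0.08000 on G[0,4]
R16: Y=0.0001664 on G[2,0]
R17: Y=0.06410 on G[8,2]
R18: Y=0.0001495 on G[4,7]
Iin: z[6]−=0.028, z[0]+=0.028
solve → V1=-6.221, V2=-6.051, V3=-6.089, V4=-0.2314, V5=-6.240, V6=-6.548, V7=-6.057, V8=-5.983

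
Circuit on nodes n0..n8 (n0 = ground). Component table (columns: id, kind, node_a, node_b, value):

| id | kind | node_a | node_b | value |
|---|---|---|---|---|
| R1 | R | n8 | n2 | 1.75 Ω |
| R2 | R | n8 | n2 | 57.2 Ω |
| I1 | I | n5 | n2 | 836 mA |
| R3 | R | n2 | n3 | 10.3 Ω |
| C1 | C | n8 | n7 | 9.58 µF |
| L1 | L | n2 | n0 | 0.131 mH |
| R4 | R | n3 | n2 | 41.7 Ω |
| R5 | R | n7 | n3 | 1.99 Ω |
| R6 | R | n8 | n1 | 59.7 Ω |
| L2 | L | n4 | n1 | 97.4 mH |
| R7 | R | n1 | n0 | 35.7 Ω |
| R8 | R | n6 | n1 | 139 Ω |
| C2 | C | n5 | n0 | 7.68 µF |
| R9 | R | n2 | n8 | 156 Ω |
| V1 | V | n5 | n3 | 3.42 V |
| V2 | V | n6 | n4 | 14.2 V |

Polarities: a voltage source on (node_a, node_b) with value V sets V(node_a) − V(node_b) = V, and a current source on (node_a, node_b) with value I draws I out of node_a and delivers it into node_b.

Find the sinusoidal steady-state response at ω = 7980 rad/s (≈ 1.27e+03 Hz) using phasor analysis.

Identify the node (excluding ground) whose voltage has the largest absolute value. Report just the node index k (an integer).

4

Element admittances at ω=7980 rad/s:
  Y(R1) = 0.5714+0.000j S between n8,n2
  Y(R2) = 0.01748+0.000j S between n8,n2
  I1: injects 0.836 A into n2 (from n5)
  Y(R3) = 0.09709+0.000j S between n2,n3
  Y(C1) = 0.000+0.07645j S between n8,n7
  Y(L1) = 0.000-0.9566j S between n2,n0
  Y(R4) = 0.02398+0.000j S between n3,n2
  Y(R5) = 0.5025+0.000j S between n7,n3
  Y(R6) = 0.01675+0.000j S between n8,n1
  Y(L2) = 0.000-0.001287j S between n4,n1
  Y(R7) = 0.02801+0.000j S between n1,n0
  Y(R8) = 0.007194+0.000j S between n6,n1
  Y(C2) = 0.000+0.06129j S between n5,n0
  Y(R9) = 0.006410+0.000j S between n2,n8
  V1: constraint V(n5)−V(n3) = 3.42
  V2: constraint V(n6)−V(n4) = 14.2
Assemble and solve the 10×10 MNA system:
  V(n1)=-0.1531-0.08700j  V(n2)=-0.03248+0.1517j  V(n3)=-3.887+2.297j  V(n4)=-13.91-2.548j  V(n5)=-0.4671+2.297j  V(n6)=0.2870-2.548j  V(n7)=-3.432+2.757j  V(n8)=-0.4092-0.2325j
  i(V1)=-0.6952+0.02863j  i(V2)=-0.003166+0.01770j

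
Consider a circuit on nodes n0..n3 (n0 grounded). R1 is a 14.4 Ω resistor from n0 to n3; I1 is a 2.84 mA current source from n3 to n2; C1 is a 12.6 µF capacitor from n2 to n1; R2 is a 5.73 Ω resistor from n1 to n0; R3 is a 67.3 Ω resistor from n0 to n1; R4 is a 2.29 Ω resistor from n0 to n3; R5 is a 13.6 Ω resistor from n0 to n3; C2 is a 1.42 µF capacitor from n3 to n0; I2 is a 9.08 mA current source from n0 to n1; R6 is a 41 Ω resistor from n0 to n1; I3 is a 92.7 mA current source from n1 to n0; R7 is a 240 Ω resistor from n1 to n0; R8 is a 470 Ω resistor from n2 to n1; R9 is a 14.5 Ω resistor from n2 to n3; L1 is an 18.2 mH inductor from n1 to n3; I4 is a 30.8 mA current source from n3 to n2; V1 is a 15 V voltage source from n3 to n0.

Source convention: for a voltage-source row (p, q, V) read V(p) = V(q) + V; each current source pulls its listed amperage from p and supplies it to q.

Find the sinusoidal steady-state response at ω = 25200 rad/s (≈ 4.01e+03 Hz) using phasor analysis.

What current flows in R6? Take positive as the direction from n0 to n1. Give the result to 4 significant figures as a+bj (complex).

-0.08093-0.01273j A

Apply KCL at each of the 3 non-ground nodes and solve the resulting linear system.
Node n1: branches {C1, R2, R3, I2, R6, I3, R7, R8, L1} → V_1 = 3.318+0.5221j
Node n2: branches {I1, C1, R8, R9, I4} → V_2 = 3.774-2.019j
Node n3: branches {R1, I1, R4, R5, C2, R9, L1, I4, V1} → V_3 = 15.00+0.000j
Source currents: i(V1)=-9.502-0.6505j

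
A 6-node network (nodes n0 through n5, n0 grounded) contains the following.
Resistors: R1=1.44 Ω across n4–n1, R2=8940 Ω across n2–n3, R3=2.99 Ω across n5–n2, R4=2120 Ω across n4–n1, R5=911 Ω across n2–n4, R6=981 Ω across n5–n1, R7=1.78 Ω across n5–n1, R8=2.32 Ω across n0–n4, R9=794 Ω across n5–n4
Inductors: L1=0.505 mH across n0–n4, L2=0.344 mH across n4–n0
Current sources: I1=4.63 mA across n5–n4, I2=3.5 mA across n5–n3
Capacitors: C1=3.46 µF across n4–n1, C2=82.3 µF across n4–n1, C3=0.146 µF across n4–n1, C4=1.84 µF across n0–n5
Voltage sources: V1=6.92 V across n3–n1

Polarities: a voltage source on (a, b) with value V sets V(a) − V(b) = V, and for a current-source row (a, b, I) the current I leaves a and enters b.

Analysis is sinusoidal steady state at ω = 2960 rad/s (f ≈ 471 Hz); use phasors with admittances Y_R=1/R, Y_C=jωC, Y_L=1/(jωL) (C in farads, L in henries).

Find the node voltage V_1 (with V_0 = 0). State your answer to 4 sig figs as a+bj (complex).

MNA unknowns: 5 node voltages V₁..V_5 plus 1 source current (V1)
R1: Y=0.6944+0.000j on G[4,1]
R2: Y=0.0001119+0.000j on G[2,3]
R3: Y=0.3344+0.000j on G[5,2]
R4: Y=0.0004717+0.000j on G[4,1]
L1: Y=0.000-0.6690j on G[0,4]
I1: z[5]−=0.00463, z[4]+=0.00463
R5: Y=0.001098+0.000j on G[2,4]
R6: Y=0.001019+0.000j on G[5,1]
R7: Y=0.5618+0.000j on G[5,1]
L2: Y=0.000-0.9821j on G[4,0]
C1: Y=0.000+0.01024j on G[4,1]
C2: Y=0.000+0.2436j on G[4,1]
R8: Y=0.4310+0.000j on G[0,4]
C3: Y=0.000+0.0004322j on G[4,1]
R9: Y=0.001259+0.000j on G[5,4]
C4: Y=0.000+0.005446j on G[0,5]
I2: z[5]−=0.0035, z[3]+=0.0035
V1: row V3−V1=6.92, i_V1 at 3,1
solve → V1=-0.005817+0.002270j, V2=-0.01642+0.002434j, V3=6.914+0.002270j, V4=-5.605e-05+2.269e-05j, V5=-0.01879+0.002442j
aux → i_V1=0.002725+1.831e-08j

-0.005817+0.002270j V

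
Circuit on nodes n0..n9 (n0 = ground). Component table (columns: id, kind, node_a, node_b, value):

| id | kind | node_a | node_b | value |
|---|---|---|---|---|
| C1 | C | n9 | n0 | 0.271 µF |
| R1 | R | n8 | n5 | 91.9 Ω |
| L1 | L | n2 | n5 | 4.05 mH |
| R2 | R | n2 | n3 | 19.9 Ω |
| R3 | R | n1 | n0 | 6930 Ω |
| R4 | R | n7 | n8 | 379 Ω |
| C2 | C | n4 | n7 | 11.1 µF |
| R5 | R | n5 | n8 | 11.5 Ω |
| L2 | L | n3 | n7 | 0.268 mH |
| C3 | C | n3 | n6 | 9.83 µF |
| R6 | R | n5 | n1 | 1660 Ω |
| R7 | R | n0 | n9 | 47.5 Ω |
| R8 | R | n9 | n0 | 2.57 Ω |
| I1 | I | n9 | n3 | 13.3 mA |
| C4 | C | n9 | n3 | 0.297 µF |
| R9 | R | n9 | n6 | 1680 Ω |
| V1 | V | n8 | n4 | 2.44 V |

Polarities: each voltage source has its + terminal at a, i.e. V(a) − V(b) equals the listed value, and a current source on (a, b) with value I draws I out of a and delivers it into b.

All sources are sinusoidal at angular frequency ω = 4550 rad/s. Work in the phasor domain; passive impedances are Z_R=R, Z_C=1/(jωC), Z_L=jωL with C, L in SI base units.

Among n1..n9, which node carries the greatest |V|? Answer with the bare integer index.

Element admittances at ω=4550 rad/s:
  Y(C1) = 0.000+0.001233j S between n9,n0
  Y(R1) = 0.01088+0.000j S between n8,n5
  Y(L1) = 0.000-0.05427j S between n2,n5
  Y(R2) = 0.05025+0.000j S between n2,n3
  Y(R3) = 0.0001443+0.000j S between n1,n0
  Y(R4) = 0.002639+0.000j S between n7,n8
  Y(C2) = 0.000+0.05051j S between n4,n7
  Y(R5) = 0.08696+0.000j S between n5,n8
  Y(L2) = 0.000-0.8201j S between n3,n7
  Y(C3) = 0.000+0.04473j S between n3,n6
  Y(R6) = 0.0006024+0.000j S between n5,n1
  Y(R7) = 0.02105+0.000j S between n0,n9
  Y(R8) = 0.3891+0.000j S between n9,n0
  I1: injects 0.0133 A into n3 (from n9)
  Y(C4) = 0.000+0.001351j S between n9,n3
  Y(R9) = 0.0005952+0.000j S between n9,n6
  V1: constraint V(n8)−V(n4) = 2.44
Assemble and solve the 10×10 MNA system:
  V(n1)=4.300-4.915j  V(n2)=5.422-7.536j  V(n3)=3.864-7.634j  V(n4)=3.697-6.049j  V(n5)=5.330-6.093j  V(n6)=3.964-7.581j  V(n7)=3.869-7.730j  V(n8)=6.137-6.049j  V(n9)=-0.001508+0.001734j
  i(V1)=-0.08490-0.008681j

2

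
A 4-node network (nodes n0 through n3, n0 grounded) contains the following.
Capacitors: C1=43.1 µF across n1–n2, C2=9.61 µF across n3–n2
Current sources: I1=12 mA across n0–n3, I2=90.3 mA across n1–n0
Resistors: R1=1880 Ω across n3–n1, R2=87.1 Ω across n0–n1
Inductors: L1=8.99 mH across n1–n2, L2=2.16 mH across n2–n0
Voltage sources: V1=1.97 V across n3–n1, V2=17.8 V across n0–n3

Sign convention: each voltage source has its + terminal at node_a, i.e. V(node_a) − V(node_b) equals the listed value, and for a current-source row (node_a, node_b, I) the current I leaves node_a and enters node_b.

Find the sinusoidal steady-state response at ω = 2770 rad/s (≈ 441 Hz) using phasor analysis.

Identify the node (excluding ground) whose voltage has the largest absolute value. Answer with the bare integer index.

2

Element admittances at ω=2770 rad/s:
  Y(C1) = 0.000+0.1194j S between n1,n2
  I1: injects 0.012 A into n3 (from n0)
  Y(R1) = 0.0005319+0.000j S between n3,n1
  Y(L1) = 0.000-0.04016j S between n1,n2
  I2: injects 0.0903 A into n0 (from n1)
  Y(L2) = 0.000-0.1671j S between n2,n0
  Y(C2) = 0.000+0.02662j S between n3,n2
  Y(R2) = 0.01148+0.000j S between n0,n1
  V1: constraint V(n3)−V(n1) = 1.97
  V2: constraint V(n0)−V(n3) = 17.8
Assemble and solve the 5×5 MNA system:
  V(n1)=-19.77+0.000j  V(n2)=33.29+0.000j  V(n3)=-17.80+0.000j
  i(V1)=-0.1377-4.204j  i(V2)=-0.1487-5.564j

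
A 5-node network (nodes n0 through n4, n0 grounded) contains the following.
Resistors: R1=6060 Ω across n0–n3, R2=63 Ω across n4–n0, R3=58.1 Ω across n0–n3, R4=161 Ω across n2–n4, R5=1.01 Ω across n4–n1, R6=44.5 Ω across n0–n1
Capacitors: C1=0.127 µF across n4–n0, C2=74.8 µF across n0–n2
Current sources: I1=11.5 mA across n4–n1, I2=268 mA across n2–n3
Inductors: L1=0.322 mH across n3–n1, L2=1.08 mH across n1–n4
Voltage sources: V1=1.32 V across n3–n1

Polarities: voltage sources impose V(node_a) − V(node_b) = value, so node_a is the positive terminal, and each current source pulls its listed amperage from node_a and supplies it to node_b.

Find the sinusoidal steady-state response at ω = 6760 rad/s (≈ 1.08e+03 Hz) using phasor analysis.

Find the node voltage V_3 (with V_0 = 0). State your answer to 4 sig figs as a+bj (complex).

5.311-0.0008472j V

Apply KCL at each of the 4 non-ground nodes and solve the resulting linear system.
Node n1: branches {R5, I1, L1, R6, L2, V1} → V_1 = 3.991-0.0008472j
Node n2: branches {R4, C2, I2} → V_2 = -0.006097+0.4821j
Node n3: branches {R1, R3, L1, I2, V1} → V_3 = 5.311-0.0008472j
Node n4: branches {C1, R2, R4, R5, I1, L2} → V_4 = 3.894-0.01425j
Source currents: i(V1)=0.1757+0.6064j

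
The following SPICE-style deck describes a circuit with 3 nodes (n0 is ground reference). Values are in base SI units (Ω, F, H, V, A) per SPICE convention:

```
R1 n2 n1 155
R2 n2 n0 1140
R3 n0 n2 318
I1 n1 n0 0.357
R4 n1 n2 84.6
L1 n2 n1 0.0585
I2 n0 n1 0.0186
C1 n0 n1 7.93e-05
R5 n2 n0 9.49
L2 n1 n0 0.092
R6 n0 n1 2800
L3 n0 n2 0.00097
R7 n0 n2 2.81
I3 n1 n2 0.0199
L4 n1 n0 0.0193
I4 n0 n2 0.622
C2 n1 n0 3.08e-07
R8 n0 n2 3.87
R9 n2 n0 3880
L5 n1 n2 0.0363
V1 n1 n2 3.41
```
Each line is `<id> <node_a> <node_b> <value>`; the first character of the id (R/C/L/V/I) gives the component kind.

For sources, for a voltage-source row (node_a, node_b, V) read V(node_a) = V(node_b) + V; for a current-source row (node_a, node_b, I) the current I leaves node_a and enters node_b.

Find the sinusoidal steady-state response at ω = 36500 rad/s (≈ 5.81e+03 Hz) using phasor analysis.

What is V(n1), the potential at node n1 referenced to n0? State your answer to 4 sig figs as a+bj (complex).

0.1952-0.9079j V

MNA unknowns: 2 node voltages V₁..V_2 plus 1 source current (V1)
R1: Y=0.006452+0.000j on G[2,1]
R2: Y=0.0008772+0.000j on G[2,0]
R3: Y=0.003145+0.000j on G[0,2]
I1: z[1]−=0.357, z[0]+=0.357
R4: Y=0.01182+0.000j on G[1,2]
L1: Y=0.000-0.0004683j on G[2,1]
I2: z[0]−=0.0186, z[1]+=0.0186
C1: Y=0.000+2.894j on G[0,1]
R5: Y=0.1054+0.000j on G[2,0]
L2: Y=0.000-0.0002978j on G[1,0]
R6: Y=0.0003571+0.000j on G[0,1]
L3: Y=0.000-0.02824j on G[0,2]
R7: Y=0.3559+0.000j on G[0,2]
I3: z[1]−=0.0199, z[2]+=0.0199
L4: Y=0.000-0.001420j on G[1,0]
I4: z[0]−=0.622, z[2]+=0.622
C2: Y=0.000+0.01124j on G[1,0]
R8: Y=0.2584+0.000j on G[0,2]
R9: Y=0.0002577+0.000j on G[2,0]
L5: Y=0.000-0.0007547j on G[1,2]
V1: row V1−V2=3.41, i_V1 at 1,2
solve → V1=0.1952-0.9079j, V2=-3.215-0.9079j
aux → i_V1=-3.057-0.5623j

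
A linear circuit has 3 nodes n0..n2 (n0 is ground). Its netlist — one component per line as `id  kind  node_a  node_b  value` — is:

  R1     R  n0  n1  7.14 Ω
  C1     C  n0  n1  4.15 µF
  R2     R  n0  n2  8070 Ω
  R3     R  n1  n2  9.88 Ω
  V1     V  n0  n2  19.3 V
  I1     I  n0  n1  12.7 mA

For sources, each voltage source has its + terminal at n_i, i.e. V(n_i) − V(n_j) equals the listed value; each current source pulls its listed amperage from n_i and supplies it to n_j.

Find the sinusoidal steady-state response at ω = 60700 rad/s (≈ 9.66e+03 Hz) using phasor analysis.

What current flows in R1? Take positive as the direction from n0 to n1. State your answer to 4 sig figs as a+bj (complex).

MNA unknowns: 2 node voltages V₁..V_2 plus 1 source current (V1)
R1: Y=0.1401+0.000j on G[0,1]
C1: Y=0.000+0.2519j on G[0,1]
R2: Y=0.0001239+0.000j on G[0,2]
R3: Y=0.1012+0.000j on G[1,2]
V1: row V0−V2=19.3, i_V1 at 0,2
I1: z[0]−=0.0127, z[1]+=0.0127
solve → V1=-3.849+4.018j, V2=-19.30+0.000j
aux → i_V1=-1.566-0.4067j

0.5390-0.5628j A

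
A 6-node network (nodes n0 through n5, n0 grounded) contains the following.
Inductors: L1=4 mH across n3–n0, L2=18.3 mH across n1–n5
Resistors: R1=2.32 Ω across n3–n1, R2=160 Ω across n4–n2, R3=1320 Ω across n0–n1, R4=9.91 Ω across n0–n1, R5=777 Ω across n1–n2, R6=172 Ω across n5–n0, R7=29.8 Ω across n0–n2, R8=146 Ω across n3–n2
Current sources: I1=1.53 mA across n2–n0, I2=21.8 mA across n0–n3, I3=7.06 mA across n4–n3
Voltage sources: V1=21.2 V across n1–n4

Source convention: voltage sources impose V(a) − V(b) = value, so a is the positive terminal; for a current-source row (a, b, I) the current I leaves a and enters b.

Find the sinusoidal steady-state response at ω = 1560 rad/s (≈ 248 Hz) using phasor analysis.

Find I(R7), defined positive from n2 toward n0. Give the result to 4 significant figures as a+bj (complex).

-0.09056+0.003854j A

Apply KCL at each of the 5 non-ground nodes and solve the resulting linear system.
Node n1: branches {L2, R1, R3, R4, R5, V1} → V_1 = 0.3894+0.3408j
Node n2: branches {R2, I1, R5, R7, R8} → V_2 = -2.699+0.1148j
Node n3: branches {L1, R1, I2, R8, I3} → V_3 = 0.2500+0.4288j
Node n4: branches {R2, I3, V1} → V_4 = -20.81+0.3408j
Node n5: branches {L2, R6} → V_5 = 0.4340+0.2688j
Source currents: i(V1)=-0.1061+0.001413j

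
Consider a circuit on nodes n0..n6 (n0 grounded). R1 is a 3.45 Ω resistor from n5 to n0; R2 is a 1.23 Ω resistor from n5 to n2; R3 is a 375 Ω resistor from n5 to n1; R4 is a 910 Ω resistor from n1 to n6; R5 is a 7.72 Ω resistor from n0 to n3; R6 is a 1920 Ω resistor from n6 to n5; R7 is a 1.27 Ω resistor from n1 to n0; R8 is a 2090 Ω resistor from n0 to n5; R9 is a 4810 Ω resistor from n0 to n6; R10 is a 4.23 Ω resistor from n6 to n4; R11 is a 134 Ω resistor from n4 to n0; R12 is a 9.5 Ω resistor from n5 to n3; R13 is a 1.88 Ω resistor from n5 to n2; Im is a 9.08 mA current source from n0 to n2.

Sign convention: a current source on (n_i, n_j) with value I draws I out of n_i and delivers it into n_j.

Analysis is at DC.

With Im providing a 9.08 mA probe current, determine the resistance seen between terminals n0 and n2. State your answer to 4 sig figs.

R_eq = 3.588 Ω

Element admittances at DC:
  Y(R1) = 0.2899 S between n5,n0
  Y(R2) = 0.8130 S between n5,n2
  Y(R3) = 0.002667 S between n5,n1
  Y(R4) = 0.001099 S between n1,n6
  Y(R5) = 0.1295 S between n0,n3
  Y(R6) = 0.0005208 S between n6,n5
  Y(R7) = 0.7874 S between n1,n0
  Y(R8) = 0.0004785 S between n0,n5
  Y(R9) = 0.0002079 S between n0,n6
  Y(R10) = 0.2364 S between n6,n4
  Y(R11) = 0.007463 S between n4,n0
  Y(R12) = 0.1053 S between n5,n3
  Y(R13) = 0.5319 S between n5,n2
  Im: injects 0.00908 A into n2 (from n0)
Assemble and solve the 6×6 MNA system:
  V(n1)=8.913e-05  V(n2)=0.03258  V(n3)=0.01158  V(n4)=0.001450  V(n5)=0.02583  V(n6)=0.001495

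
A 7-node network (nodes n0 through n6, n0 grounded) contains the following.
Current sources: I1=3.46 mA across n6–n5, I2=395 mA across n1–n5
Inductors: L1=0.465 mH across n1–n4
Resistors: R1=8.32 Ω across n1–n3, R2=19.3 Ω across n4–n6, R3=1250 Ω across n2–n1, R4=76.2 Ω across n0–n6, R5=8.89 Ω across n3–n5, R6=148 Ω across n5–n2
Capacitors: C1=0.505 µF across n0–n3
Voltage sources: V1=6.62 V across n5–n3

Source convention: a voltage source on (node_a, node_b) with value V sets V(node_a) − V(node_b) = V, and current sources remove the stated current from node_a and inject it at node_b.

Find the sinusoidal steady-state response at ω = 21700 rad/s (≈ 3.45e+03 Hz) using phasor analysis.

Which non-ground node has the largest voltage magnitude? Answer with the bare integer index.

Apply KCL at each of the 6 non-ground nodes and solve the resulting linear system.
Node n1: branches {L1, I2, R1, R3} → V_1 = -1.656-1.668j
Node n2: branches {R3, R6} → V_2 = 7.029-1.784j
Node n3: branches {R1, C1, R5, V1} → V_3 = 1.437-1.798j
Node n4: branches {L1, R2} → V_4 = -1.815-1.504j
Node n5: branches {I1, I2, R5, R6, V1} → V_5 = 8.057-1.798j
Node n6: branches {I1, R2, R4} → V_6 = -1.502-1.200j
Source currents: i(V1)=-0.3531+9.318e-05j

5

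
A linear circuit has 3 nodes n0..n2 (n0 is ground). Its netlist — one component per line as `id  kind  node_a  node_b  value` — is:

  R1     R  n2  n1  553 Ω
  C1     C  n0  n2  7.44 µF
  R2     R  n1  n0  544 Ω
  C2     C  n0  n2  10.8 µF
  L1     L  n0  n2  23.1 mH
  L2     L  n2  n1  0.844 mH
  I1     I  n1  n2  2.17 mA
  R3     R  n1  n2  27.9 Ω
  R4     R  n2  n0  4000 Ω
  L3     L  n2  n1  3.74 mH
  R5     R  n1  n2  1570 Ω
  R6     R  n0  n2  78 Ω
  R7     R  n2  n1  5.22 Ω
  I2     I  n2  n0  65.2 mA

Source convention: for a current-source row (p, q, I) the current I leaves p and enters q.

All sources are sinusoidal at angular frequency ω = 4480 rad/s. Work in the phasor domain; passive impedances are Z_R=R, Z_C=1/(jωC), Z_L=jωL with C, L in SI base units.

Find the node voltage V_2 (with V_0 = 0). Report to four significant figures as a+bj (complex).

-0.1794+0.8678j V

MNA unknowns: 2 node voltages V₁..V_2
R1: Y=0.001808+0.000j on G[2,1]
C1: Y=0.000+0.03333j on G[0,2]
R2: Y=0.001838+0.000j on G[1,0]
C2: Y=0.000+0.04838j on G[0,2]
L1: Y=0.000-0.009663j on G[0,2]
L2: Y=0.000-0.2645j on G[2,1]
I1: z[1]−=0.00217, z[2]+=0.00217
R3: Y=0.03584+0.000j on G[1,2]
R4: Y=0.0002500+0.000j on G[2,0]
L3: Y=0.000-0.05968j on G[2,1]
R5: Y=0.0006369+0.000j on G[1,2]
R6: Y=0.01282+0.000j on G[0,2]
R7: Y=0.1916+0.000j on G[2,1]
I2: z[2]−=0.0652, z[0]+=0.0652
solve → V1=-0.1788+0.8617j, V2=-0.1794+0.8678j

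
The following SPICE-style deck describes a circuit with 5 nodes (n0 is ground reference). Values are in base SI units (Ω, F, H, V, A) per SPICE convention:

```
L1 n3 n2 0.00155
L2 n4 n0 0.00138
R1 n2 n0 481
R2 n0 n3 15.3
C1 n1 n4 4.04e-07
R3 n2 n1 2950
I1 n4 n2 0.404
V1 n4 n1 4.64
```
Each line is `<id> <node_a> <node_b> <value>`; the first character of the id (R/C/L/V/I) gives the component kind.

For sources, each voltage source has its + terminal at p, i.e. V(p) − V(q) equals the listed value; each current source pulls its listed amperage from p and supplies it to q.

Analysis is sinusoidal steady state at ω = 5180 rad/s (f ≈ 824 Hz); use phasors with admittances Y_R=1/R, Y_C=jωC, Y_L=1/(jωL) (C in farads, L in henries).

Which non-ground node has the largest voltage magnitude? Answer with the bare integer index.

MNA unknowns: 4 node voltages V₁..V_4 plus 1 source current (V1)
L1: Y=0.000-0.1245j on G[3,2]
L2: Y=0.000-0.1399j on G[4,0]
R1: Y=0.002079+0.000j on G[2,0]
R2: Y=0.06536+0.000j on G[0,3]
C1: Y=0.000+0.002093j on G[1,4]
R3: Y=0.0003390+0.000j on G[2,1]
I1: z[4]−=0.404, z[2]+=0.404
V1: row V4−V1=4.64, i_V1 at 4,1
solve → V1=-4.654-2.862j, V2=6.001+2.989j, V3=5.935-0.1254j, V4=-0.01418-2.862j
aux → i_V1=-0.003612-0.01169j

2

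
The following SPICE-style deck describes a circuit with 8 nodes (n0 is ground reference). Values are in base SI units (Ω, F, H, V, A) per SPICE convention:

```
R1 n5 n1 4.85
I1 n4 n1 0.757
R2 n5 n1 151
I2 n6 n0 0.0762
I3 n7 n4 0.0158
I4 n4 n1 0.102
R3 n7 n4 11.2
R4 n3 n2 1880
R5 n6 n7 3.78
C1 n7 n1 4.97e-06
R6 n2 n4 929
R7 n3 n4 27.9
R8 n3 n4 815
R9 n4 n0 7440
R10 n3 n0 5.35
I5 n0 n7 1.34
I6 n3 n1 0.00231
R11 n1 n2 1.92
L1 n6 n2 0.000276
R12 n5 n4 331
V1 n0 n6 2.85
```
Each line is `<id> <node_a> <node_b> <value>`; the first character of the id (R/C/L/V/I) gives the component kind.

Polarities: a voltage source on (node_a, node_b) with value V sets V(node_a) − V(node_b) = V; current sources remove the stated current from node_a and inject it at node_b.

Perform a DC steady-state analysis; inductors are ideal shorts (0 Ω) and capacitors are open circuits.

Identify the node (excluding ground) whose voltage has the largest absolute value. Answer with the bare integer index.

4

Apply KCL at each of the 7 non-ground nodes and solve the resulting linear system.
Node n1: branches {R1, I1, R2, I4, C1, I6, R11} → V_1 = -1.229
Node n2: branches {R4, R6, R11, L1} → V_2 = -2.850
Node n3: branches {R4, R7, R8, R10, I6} → V_3 = -1.162
Node n4: branches {I1, I3, I4, R3, R6, R7, R8, R9, R12} → V_4 = -6.935
Node n5: branches {R1, R2, R12} → V_5 = -1.309
Node n6: branches {I2, R5, L1, V1} → V_6 = -2.850
Node n7: branches {I3, R3, R5, C1, I5} → V_7 = -0.1385
Source currents: i(L1)=-0.8408, i(V1)=-1.482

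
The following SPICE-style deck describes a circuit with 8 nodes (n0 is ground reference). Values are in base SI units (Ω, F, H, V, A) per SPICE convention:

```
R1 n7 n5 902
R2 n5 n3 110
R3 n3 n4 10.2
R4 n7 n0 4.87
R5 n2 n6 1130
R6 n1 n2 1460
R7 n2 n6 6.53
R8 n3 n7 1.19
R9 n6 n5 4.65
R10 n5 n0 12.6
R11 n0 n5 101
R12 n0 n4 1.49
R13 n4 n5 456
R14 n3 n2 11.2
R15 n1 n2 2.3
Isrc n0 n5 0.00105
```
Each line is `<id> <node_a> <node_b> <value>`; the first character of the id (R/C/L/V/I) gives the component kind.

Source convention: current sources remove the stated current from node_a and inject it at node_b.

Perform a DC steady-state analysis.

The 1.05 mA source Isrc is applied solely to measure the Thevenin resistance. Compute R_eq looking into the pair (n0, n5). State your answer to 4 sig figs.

Apply KCL at each of the 7 non-ground nodes and solve the resulting linear system.
Node n1: branches {R6, R15} → V_1 = 0.004548
Node n2: branches {R5, R6, R7, R14, R15} → V_2 = 0.004548
Node n3: branches {R2, R3, R8, R14} → V_3 = 0.001387
Node n4: branches {R3, R12, R13} → V_4 = 0.0001981
Node n5: branches {R1, R2, R9, R10, R11, R13, Isrc} → V_5 = 0.007693
Node n6: branches {R5, R7, R9} → V_6 = 0.006380
Node n7: branches {R1, R4, R8} → V_7 = 0.001122

R_eq = 7.327 Ω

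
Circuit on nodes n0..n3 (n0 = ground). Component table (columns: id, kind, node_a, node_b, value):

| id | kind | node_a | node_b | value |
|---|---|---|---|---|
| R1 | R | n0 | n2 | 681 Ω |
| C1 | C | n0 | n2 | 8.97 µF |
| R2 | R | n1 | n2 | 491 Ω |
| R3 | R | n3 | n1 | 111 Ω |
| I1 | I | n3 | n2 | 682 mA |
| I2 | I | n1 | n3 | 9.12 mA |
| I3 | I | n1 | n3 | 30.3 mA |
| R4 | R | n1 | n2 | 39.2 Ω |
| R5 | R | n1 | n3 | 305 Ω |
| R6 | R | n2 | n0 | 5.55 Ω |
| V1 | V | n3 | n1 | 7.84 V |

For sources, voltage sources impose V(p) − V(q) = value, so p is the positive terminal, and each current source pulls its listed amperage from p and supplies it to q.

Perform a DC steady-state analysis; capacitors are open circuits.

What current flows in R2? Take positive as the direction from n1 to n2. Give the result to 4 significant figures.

-0.05042 A

Apply KCL at each of the 3 non-ground nodes and solve the resulting linear system.
Node n1: branches {R2, R3, I2, I3, R4, R5, V1} → V_1 = -24.76
Node n2: branches {R1, C1, R2, I1, R4, R6} → V_2 = 0.000
Node n3: branches {R3, I1, I2, I3, R5, V1} → V_3 = -16.92
Source currents: i(V1)=-0.7389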